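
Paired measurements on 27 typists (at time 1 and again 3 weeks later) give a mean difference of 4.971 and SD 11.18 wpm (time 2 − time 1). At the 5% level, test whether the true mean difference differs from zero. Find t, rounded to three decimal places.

H0: μ_d = 0; H1: μ_d ≠ 0 (paired t-test on the differences, two-sided).
t = d̄/(s_d/√n) = 4.971/(11.18/√27) = 2.310
df = n − 1 = 26
Two-sided p-value ≈ 0.029
Since p ≈ 0.029 < α = 0.05, reject H0; the data support H1.

2.310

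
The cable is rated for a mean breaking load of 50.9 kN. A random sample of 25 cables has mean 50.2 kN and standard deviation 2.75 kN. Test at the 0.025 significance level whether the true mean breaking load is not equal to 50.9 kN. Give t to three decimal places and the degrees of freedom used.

H0: μ = 50.9; H1: μ ≠ 50.9 (one-sample t-test, two-sided).
t = (x̄ − μ₀)/(s/√n) = (50.2 − 50.9)/(2.75/√25) = -1.273
df = n − 1 = 24
Two-sided p-value ≈ 0.215
Since p ≈ 0.215 > α = 0.025, fail to reject H0; the data do not provide sufficient evidence against H0.

t = -1.273, df = 24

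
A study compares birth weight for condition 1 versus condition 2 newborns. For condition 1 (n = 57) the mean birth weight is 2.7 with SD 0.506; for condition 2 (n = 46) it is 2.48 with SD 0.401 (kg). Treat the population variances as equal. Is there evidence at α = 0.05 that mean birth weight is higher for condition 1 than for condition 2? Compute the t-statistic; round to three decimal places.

Let group 1 = condition 1, group 2 = condition 2. H0: μ_1 = μ_2; H1: μ_1 > μ_2 (two-sample pooled-variance t-test, right-tailed).
s_p² = [(57−1)·0.506² + (46−1)·0.401²]/(57+46−2) = 0.213605
t = (2.7 − 2.48)/√[0.213605·(1/57 + 1/46)] = 2.402
df = n₁ + n₂ − 2 = 101
p-value = P(T ≥ 2.402) ≈ 0.0091
Since p ≈ 0.0091 < α = 0.05, reject H0; the evidence is statistically significant.

2.402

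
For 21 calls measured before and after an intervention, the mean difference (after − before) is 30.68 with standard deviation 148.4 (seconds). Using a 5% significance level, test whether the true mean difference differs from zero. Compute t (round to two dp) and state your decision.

H0: μ_d = 0; H1: μ_d ≠ 0 (paired t-test on the differences, two-sided).
t = d̄/(s_d/√n) = 30.68/(148.4/√21) = 0.95
df = n − 1 = 20
Two-sided p-value ≈ 0.3547
Since p ≈ 0.3547 > α = 0.05, fail to reject H0; the evidence is not statistically significant.

t = 0.95; fail to reject H0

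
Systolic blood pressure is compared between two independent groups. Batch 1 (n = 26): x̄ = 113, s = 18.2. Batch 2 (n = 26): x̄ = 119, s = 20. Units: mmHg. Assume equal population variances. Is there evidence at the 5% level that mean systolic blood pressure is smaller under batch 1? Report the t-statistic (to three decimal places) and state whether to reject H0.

Let group 1 = batch 1, group 2 = batch 2. H0: μ_1 = μ_2; H1: μ_1 < μ_2 (two-sample pooled-variance t-test, left-tailed).
s_p² = [(26−1)·18.2² + (26−1)·20²]/(26+26−2) = 365.62
t = (113 − 119)/√[365.62·(1/26 + 1/26)] = -1.131
df = n₁ + n₂ − 2 = 50
p-value = P(T ≤ -1.131) ≈ 0.1316
Since p ≈ 0.1316 > α = 0.05, fail to reject H0; the evidence is not statistically significant.

t = -1.131; fail to reject H0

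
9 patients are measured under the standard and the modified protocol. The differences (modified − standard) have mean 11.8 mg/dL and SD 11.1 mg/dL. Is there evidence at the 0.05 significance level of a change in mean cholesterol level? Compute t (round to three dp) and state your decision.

H0: μ_d = 0; H1: μ_d ≠ 0 (paired t-test on the differences, two-sided).
t = d̄/(s_d/√n) = 11.8/(11.1/√9) = 3.189
df = n − 1 = 8
Two-sided p-value ≈ 0.013
Since p ≈ 0.013 < α = 0.05, reject H0; the evidence is statistically significant.

t = 3.189; reject H0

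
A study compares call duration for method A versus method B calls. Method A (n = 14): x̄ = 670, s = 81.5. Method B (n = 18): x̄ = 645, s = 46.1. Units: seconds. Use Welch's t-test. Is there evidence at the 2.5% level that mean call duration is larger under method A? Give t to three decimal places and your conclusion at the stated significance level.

Let group 1 = method A, group 2 = method B. H0: μ_1 = μ_2; H1: μ_1 > μ_2 (Welch's two-sample t-test, right-tailed).
t = (x̄_1 − x̄_2)/√(s_1²/n_1 + s_2²/n_2) = (670 − 645)/√(81.5²/14 + 46.1²/18) = 1.027
Welch–Satterthwaite df ≈ 19.36
p-value = P(T ≥ 1.027) ≈ 0.159
Since p ≈ 0.159 > α = 0.025, fail to reject H0; the data do not provide sufficient evidence against H0.

t = 1.027; fail to reject H0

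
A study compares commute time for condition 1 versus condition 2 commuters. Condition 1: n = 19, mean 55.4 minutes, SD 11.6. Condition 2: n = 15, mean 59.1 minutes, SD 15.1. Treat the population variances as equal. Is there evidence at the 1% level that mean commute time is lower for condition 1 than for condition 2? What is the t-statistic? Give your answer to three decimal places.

Let group 1 = condition 1, group 2 = condition 2. H0: μ_1 = μ_2; H1: μ_1 < μ_2 (two-sample pooled-variance t-test, left-tailed).
s_p² = [(19−1)·11.6² + (15−1)·15.1²]/(19+15−2) = 175.444
t = (55.4 − 59.1)/√[175.444·(1/19 + 1/15)] = -0.809
df = n₁ + n₂ − 2 = 32
p-value = P(T ≤ -0.809) ≈ 0.212
Since p ≈ 0.212 > α = 0.01, fail to reject H0; the evidence is not statistically significant.

-0.809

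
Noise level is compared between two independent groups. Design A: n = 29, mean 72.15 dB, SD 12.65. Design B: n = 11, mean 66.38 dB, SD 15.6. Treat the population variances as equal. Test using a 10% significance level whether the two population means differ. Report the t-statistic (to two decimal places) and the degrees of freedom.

t = 1.21, df = 38

Let group 1 = design A, group 2 = design B. H0: μ_1 = μ_2; H1: μ_1 ≠ μ_2 (two-sample pooled-variance t-test, two-sided).
s_p² = [(29−1)·12.65² + (11−1)·15.6²]/(29+11−2) = 181.953
t = (72.15 − 66.38)/√[181.953·(1/29 + 1/11)] = 1.21
df = n₁ + n₂ − 2 = 38
Two-sided p-value ≈ 0.2345
Since p ≈ 0.2345 > α = 0.1, fail to reject H0; the evidence is not statistically significant.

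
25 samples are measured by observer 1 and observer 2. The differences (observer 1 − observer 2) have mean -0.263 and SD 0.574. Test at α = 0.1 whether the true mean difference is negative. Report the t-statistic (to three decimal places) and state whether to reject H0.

t = -2.291; reject H0

H0: μ_d = 0; H1: μ_d < 0 (paired t-test on the differences, left-tailed).
t = d̄/(s_d/√n) = -0.263/(0.574/√25) = -2.291
df = n − 1 = 24
p-value = P(T ≤ -2.291) ≈ 0.016
Since p ≈ 0.016 < α = 0.1, reject H0; the data support H1.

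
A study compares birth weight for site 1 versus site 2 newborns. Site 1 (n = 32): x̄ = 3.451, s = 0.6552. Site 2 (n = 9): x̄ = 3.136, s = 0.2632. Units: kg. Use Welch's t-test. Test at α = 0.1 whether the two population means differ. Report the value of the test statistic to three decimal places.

Let group 1 = site 1, group 2 = site 2. H0: μ_1 = μ_2; H1: μ_1 ≠ μ_2 (Welch's two-sample t-test, two-sided).
t = (x̄_1 − x̄_2)/√(s_1²/n_1 + s_2²/n_2) = (3.451 − 3.136)/√(0.6552²/32 + 0.2632²/9) = 2.168
Welch–Satterthwaite df ≈ 33.74
Two-sided p-value ≈ 0.0373
Since p ≈ 0.0373 < α = 0.1, reject H0; the data support H1.

2.168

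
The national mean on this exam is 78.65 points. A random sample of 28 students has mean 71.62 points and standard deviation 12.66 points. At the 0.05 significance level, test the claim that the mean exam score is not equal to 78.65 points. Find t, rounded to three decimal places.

-2.938

H0: μ = 78.65; H1: μ ≠ 78.65 (one-sample t-test, two-sided).
t = (x̄ − μ₀)/(s/√n) = (71.62 − 78.65)/(12.66/√28) = -2.938
df = n − 1 = 27
Two-sided p-value ≈ 0.0067
Since p ≈ 0.0067 < α = 0.05, reject H0; the data support H1.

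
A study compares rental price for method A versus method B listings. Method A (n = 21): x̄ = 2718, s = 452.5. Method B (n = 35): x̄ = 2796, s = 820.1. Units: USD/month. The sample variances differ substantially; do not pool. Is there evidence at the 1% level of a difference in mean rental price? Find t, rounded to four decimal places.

-0.4583

Let group 1 = method A, group 2 = method B. H0: μ_1 = μ_2; H1: μ_1 ≠ μ_2 (Welch's two-sample t-test, two-sided).
t = (x̄_1 − x̄_2)/√(s_1²/n_1 + s_2²/n_2) = (2718 − 2796)/√(452.5²/21 + 820.1²/35) = -0.4583
Welch–Satterthwaite df ≈ 53.74
Two-sided p-value ≈ 0.6486
Since p ≈ 0.6486 > α = 0.01, fail to reject H0; the data do not provide sufficient evidence against H0.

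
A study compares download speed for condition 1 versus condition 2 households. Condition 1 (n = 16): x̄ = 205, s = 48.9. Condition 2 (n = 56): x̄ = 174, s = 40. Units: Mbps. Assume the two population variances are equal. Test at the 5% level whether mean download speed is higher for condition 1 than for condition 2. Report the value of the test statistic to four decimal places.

2.5997

Let group 1 = condition 1, group 2 = condition 2. H0: μ_1 = μ_2; H1: μ_1 > μ_2 (two-sample pooled-variance t-test, right-tailed).
s_p² = [(16−1)·48.9² + (56−1)·40²]/(16+56−2) = 1769.54
t = (205 − 174)/√[1769.54·(1/16 + 1/56)] = 2.5997
df = n₁ + n₂ − 2 = 70
p-value = P(T ≥ 2.5997) ≈ 0.0057
Since p ≈ 0.0057 < α = 0.05, reject H0; the evidence is statistically significant.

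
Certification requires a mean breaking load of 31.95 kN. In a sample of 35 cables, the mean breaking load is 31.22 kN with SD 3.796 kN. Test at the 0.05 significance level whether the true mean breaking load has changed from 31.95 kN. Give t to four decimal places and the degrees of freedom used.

t = -1.1377, df = 34

H0: μ = 31.95; H1: μ ≠ 31.95 (one-sample t-test, two-sided).
t = (x̄ − μ₀)/(s/√n) = (31.22 − 31.95)/(3.796/√35) = -1.1377
df = n − 1 = 34
Two-sided p-value ≈ 0.263
Since p ≈ 0.263 > α = 0.05, fail to reject H0; the data do not provide sufficient evidence against H0.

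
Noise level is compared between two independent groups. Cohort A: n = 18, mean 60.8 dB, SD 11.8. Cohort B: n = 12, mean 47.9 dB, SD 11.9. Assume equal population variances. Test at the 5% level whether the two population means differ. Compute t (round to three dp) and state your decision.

t = 2.924; reject H0

Let group 1 = cohort A, group 2 = cohort B. H0: μ_1 = μ_2; H1: μ_1 ≠ μ_2 (two-sample pooled-variance t-test, two-sided).
s_p² = [(18−1)·11.8² + (12−1)·11.9²]/(18+12−2) = 140.171
t = (60.8 − 47.9)/√[140.171·(1/18 + 1/12)] = 2.924
df = n₁ + n₂ − 2 = 28
Two-sided p-value ≈ 0.007
Since p ≈ 0.007 < α = 0.05, reject H0; the data support H1.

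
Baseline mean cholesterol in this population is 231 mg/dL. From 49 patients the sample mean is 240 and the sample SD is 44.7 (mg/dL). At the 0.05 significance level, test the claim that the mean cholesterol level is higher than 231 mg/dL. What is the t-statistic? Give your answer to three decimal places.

1.409

H0: μ = 231; H1: μ > 231 (one-sample t-test, right-tailed).
t = (x̄ − μ₀)/(s/√n) = (240 − 231)/(44.7/√49) = 1.409
df = n − 1 = 48
p-value = P(T ≥ 1.409) ≈ 0.0826
Since p ≈ 0.0826 > α = 0.05, fail to reject H0; the evidence is not statistically significant.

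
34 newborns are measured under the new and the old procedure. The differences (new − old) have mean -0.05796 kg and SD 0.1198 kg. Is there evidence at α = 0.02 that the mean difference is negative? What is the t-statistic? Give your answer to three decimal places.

H0: μ_d = 0; H1: μ_d < 0 (paired t-test on the differences, left-tailed).
t = d̄/(s_d/√n) = -0.05796/(0.1198/√34) = -2.821
df = n − 1 = 33
p-value = P(T ≤ -2.821) ≈ 0.0040
Since p ≈ 0.0040 < α = 0.02, reject H0; the evidence is statistically significant.

-2.821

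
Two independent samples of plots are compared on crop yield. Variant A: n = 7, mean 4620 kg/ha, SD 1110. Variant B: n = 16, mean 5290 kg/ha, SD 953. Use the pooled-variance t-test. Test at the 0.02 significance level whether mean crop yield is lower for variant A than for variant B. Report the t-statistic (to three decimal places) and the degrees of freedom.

Let group 1 = variant A, group 2 = variant B. H0: μ_1 = μ_2; H1: μ_1 < μ_2 (two-sample pooled-variance t-test, left-tailed).
s_p² = [(7−1)·1110² + (16−1)·953²]/(7+16−2) = 1000750
t = (4620 − 5290)/√[1000750·(1/7 + 1/16)] = -1.478
df = n₁ + n₂ − 2 = 21
p-value = P(T ≤ -1.478) ≈ 0.0771
Since p ≈ 0.0771 > α = 0.02, fail to reject H0; the data do not provide sufficient evidence against H0.

t = -1.478, df = 21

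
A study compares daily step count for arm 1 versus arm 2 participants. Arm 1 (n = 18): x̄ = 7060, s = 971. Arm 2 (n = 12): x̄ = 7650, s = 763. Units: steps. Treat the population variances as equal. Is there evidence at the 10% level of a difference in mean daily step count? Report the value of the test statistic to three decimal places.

Let group 1 = arm 1, group 2 = arm 2. H0: μ_1 = μ_2; H1: μ_1 ≠ μ_2 (two-sample pooled-variance t-test, two-sided).
s_p² = [(18−1)·971² + (12−1)·763²]/(18+12−2) = 801148
t = (7060 − 7650)/√[801148·(1/18 + 1/12)] = -1.769
df = n₁ + n₂ − 2 = 28
Two-sided p-value ≈ 0.0878
Since p ≈ 0.0878 < α = 0.1, reject H0; the evidence is statistically significant.

-1.769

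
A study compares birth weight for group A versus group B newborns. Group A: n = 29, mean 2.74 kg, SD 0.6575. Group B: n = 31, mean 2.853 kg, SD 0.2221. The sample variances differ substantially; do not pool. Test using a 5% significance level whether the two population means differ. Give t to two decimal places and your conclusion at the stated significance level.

t = -0.88; fail to reject H0

Let group 1 = group A, group 2 = group B. H0: μ_1 = μ_2; H1: μ_1 ≠ μ_2 (Welch's two-sample t-test, two-sided).
t = (x̄_1 − x̄_2)/√(s_1²/n_1 + s_2²/n_2) = (2.74 − 2.853)/√(0.6575²/29 + 0.2221²/31) = -0.88
Welch–Satterthwaite df ≈ 33.94
Two-sided p-value ≈ 0.385
Since p ≈ 0.385 > α = 0.05, fail to reject H0; the evidence is not statistically significant.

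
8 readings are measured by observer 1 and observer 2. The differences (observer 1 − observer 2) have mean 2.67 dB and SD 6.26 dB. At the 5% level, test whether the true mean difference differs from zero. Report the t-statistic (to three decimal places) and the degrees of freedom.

t = 1.206, df = 7

H0: μ_d = 0; H1: μ_d ≠ 0 (paired t-test on the differences, two-sided).
t = d̄/(s_d/√n) = 2.67/(6.26/√8) = 1.206
df = n − 1 = 7
Two-sided p-value ≈ 0.2669
Since p ≈ 0.2669 > α = 0.05, fail to reject H0; the evidence is not statistically significant.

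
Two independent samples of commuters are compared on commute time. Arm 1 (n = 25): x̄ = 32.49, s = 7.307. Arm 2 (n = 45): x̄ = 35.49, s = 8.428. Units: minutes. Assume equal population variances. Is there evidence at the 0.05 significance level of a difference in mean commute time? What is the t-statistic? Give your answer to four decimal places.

Let group 1 = arm 1, group 2 = arm 2. H0: μ_1 = μ_2; H1: μ_1 ≠ μ_2 (two-sample pooled-variance t-test, two-sided).
s_p² = [(25−1)·7.307² + (45−1)·8.428²]/(25+45−2) = 64.8057
t = (32.49 − 35.49)/√[64.8057·(1/25 + 1/45)] = -1.4940
df = n₁ + n₂ − 2 = 68
Two-sided p-value ≈ 0.140
Since p ≈ 0.140 > α = 0.05, fail to reject H0; the evidence is not statistically significant.

-1.4940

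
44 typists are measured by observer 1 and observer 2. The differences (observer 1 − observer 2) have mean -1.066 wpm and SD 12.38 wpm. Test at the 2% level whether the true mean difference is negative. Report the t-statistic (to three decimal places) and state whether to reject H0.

t = -0.571; fail to reject H0

H0: μ_d = 0; H1: μ_d < 0 (paired t-test on the differences, left-tailed).
t = d̄/(s_d/√n) = -1.066/(12.38/√44) = -0.571
df = n − 1 = 43
p-value = P(T ≤ -0.571) ≈ 0.2854
Since p ≈ 0.2854 > α = 0.02, fail to reject H0; the data do not provide sufficient evidence against H0.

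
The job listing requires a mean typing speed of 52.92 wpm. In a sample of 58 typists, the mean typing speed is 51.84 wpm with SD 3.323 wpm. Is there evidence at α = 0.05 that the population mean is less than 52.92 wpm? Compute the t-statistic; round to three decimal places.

H0: μ = 52.92; H1: μ < 52.92 (one-sample t-test, left-tailed).
t = (x̄ − μ₀)/(s/√n) = (51.84 − 52.92)/(3.323/√58) = -2.475
df = n − 1 = 57
p-value = P(T ≤ -2.475) ≈ 0.008
Since p ≈ 0.008 < α = 0.05, reject H0; the evidence is statistically significant.

-2.475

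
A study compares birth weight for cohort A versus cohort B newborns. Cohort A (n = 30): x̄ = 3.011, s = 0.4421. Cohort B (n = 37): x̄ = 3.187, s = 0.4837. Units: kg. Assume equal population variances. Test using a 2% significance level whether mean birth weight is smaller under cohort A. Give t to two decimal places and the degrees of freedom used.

t = -1.54, df = 65

Let group 1 = cohort A, group 2 = cohort B. H0: μ_1 = μ_2; H1: μ_1 < μ_2 (two-sample pooled-variance t-test, left-tailed).
s_p² = [(30−1)·0.4421² + (37−1)·0.4837²]/(30+37−2) = 0.216783
t = (3.011 − 3.187)/√[0.216783·(1/30 + 1/37)] = -1.54
df = n₁ + n₂ − 2 = 65
p-value = P(T ≤ -1.54) ≈ 0.064
Since p ≈ 0.064 > α = 0.02, fail to reject H0; the data do not provide sufficient evidence against H0.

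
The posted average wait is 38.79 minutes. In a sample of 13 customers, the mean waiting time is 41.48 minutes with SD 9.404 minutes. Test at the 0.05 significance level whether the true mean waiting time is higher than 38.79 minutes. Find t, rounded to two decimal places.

1.03

H0: μ = 38.79; H1: μ > 38.79 (one-sample t-test, right-tailed).
t = (x̄ − μ₀)/(s/√n) = (41.48 − 38.79)/(9.404/√13) = 1.03
df = n − 1 = 12
p-value = P(T ≥ 1.03) ≈ 0.1614
Since p ≈ 0.1614 > α = 0.05, fail to reject H0; the evidence is not statistically significant.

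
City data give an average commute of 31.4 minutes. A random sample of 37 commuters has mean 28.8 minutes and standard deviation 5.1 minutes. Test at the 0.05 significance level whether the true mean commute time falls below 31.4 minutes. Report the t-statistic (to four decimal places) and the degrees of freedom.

t = -3.1010, df = 36

H0: μ = 31.4; H1: μ < 31.4 (one-sample t-test, left-tailed).
t = (x̄ − μ₀)/(s/√n) = (28.8 − 31.4)/(5.1/√37) = -3.1010
df = n − 1 = 36
p-value = P(T ≤ -3.1010) ≈ 0.002
Since p ≈ 0.002 < α = 0.05, reject H0; the evidence is statistically significant.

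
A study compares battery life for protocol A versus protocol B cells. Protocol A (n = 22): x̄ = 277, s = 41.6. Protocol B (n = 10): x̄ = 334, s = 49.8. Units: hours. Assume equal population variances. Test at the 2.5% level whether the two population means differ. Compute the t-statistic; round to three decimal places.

Let group 1 = protocol A, group 2 = protocol B. H0: μ_1 = μ_2; H1: μ_1 ≠ μ_2 (two-sample pooled-variance t-test, two-sided).
s_p² = [(22−1)·41.6² + (10−1)·49.8²]/(22+10−2) = 1955.4
t = (277 − 334)/√[1955.4·(1/22 + 1/10)] = -3.380
df = n₁ + n₂ − 2 = 30
Two-sided p-value ≈ 0.0020
Since p ≈ 0.0020 < α = 0.025, reject H0; the evidence is statistically significant.

-3.380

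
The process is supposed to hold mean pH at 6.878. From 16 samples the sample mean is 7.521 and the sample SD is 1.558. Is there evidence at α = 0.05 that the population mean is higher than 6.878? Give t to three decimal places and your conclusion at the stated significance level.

H0: μ = 6.878; H1: μ > 6.878 (one-sample t-test, right-tailed).
t = (x̄ − μ₀)/(s/√n) = (7.521 − 6.878)/(1.558/√16) = 1.651
df = n − 1 = 15
p-value = P(T ≥ 1.651) ≈ 0.0598
Since p ≈ 0.0598 > α = 0.05, fail to reject H0; the data do not provide sufficient evidence against H0.

t = 1.651; fail to reject H0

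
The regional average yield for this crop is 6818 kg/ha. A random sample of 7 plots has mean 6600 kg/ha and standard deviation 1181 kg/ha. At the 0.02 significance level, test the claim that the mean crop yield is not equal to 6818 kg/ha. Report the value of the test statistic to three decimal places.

H0: μ = 6818; H1: μ ≠ 6818 (one-sample t-test, two-sided).
t = (x̄ − μ₀)/(s/√n) = (6600 − 6818)/(1181/√7) = -0.488
df = n − 1 = 6
Two-sided p-value ≈ 0.643
Since p ≈ 0.643 > α = 0.02, fail to reject H0; the data do not provide sufficient evidence against H0.

-0.488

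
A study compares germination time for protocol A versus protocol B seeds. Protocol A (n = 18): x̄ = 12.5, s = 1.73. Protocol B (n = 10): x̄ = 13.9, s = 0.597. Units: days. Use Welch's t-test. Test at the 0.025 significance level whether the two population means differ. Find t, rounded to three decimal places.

-3.116

Let group 1 = protocol A, group 2 = protocol B. H0: μ_1 = μ_2; H1: μ_1 ≠ μ_2 (Welch's two-sample t-test, two-sided).
t = (x̄_1 − x̄_2)/√(s_1²/n_1 + s_2²/n_2) = (12.5 − 13.9)/√(1.73²/18 + 0.597²/10) = -3.116
Welch–Satterthwaite df ≈ 23.07
Two-sided p-value ≈ 0.0049
Since p ≈ 0.0049 < α = 0.025, reject H0; the data support H1.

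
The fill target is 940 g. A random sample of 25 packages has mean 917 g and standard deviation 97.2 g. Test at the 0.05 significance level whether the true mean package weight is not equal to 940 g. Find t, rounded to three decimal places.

-1.183

H0: μ = 940; H1: μ ≠ 940 (one-sample t-test, two-sided).
t = (x̄ − μ₀)/(s/√n) = (917 − 940)/(97.2/√25) = -1.183
df = n − 1 = 24
Two-sided p-value ≈ 0.248
Since p ≈ 0.248 > α = 0.05, fail to reject H0; the data do not provide sufficient evidence against H0.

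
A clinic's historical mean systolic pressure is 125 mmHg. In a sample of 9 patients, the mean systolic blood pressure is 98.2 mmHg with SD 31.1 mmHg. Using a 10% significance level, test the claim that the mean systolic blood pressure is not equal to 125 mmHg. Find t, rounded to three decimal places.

-2.585

H0: μ = 125; H1: μ ≠ 125 (one-sample t-test, two-sided).
t = (x̄ − μ₀)/(s/√n) = (98.2 − 125)/(31.1/√9) = -2.585
df = n − 1 = 8
Two-sided p-value ≈ 0.032
Since p ≈ 0.032 < α = 0.1, reject H0; the evidence is statistically significant.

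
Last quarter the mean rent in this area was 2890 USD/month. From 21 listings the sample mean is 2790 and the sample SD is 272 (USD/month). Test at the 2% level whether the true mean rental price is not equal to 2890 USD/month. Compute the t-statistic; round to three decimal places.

-1.685

H0: μ = 2890; H1: μ ≠ 2890 (one-sample t-test, two-sided).
t = (x̄ − μ₀)/(s/√n) = (2790 − 2890)/(272/√21) = -1.685
df = n − 1 = 20
Two-sided p-value ≈ 0.108
Since p ≈ 0.108 > α = 0.02, fail to reject H0; the evidence is not statistically significant.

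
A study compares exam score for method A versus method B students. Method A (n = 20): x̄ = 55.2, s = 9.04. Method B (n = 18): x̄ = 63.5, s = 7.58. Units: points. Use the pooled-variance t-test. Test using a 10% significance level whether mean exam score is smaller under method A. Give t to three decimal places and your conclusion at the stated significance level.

t = -3.048; reject H0

Let group 1 = method A, group 2 = method B. H0: μ_1 = μ_2; H1: μ_1 < μ_2 (two-sample pooled-variance t-test, left-tailed).
s_p² = [(20−1)·9.04² + (18−1)·7.58²]/(20+18−2) = 70.263
t = (55.2 − 63.5)/√[70.263·(1/20 + 1/18)] = -3.048
df = n₁ + n₂ − 2 = 36
p-value = P(T ≤ -3.048) ≈ 0.002
Since p ≈ 0.002 < α = 0.1, reject H0; the data support H1.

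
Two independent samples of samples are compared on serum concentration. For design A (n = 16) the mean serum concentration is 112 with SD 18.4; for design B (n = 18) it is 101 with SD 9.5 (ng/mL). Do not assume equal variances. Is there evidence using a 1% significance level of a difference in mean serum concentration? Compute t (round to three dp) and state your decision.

Let group 1 = design A, group 2 = design B. H0: μ_1 = μ_2; H1: μ_1 ≠ μ_2 (Welch's two-sample t-test, two-sided).
t = (x̄_1 − x̄_2)/√(s_1²/n_1 + s_2²/n_2) = (112 − 101)/√(18.4²/16 + 9.5²/18) = 2.150
Welch–Satterthwaite df ≈ 21.87
Two-sided p-value ≈ 0.043
Since p ≈ 0.043 > α = 0.01, fail to reject H0; the evidence is not statistically significant.

t = 2.150; fail to reject H0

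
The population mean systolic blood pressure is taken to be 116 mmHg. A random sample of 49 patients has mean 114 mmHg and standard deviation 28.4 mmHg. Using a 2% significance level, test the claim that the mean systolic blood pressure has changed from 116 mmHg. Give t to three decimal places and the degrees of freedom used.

H0: μ = 116; H1: μ ≠ 116 (one-sample t-test, two-sided).
t = (x̄ − μ₀)/(s/√n) = (114 − 116)/(28.4/√49) = -0.493
df = n − 1 = 48
Two-sided p-value ≈ 0.624
Since p ≈ 0.624 > α = 0.02, fail to reject H0; the data do not provide sufficient evidence against H0.

t = -0.493, df = 48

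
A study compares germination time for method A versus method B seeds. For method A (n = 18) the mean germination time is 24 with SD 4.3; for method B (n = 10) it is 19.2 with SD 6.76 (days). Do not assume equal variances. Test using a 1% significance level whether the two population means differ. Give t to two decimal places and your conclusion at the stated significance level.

t = 2.03; fail to reject H0

Let group 1 = method A, group 2 = method B. H0: μ_1 = μ_2; H1: μ_1 ≠ μ_2 (Welch's two-sample t-test, two-sided).
t = (x̄_1 − x̄_2)/√(s_1²/n_1 + s_2²/n_2) = (24 − 19.2)/√(4.3²/18 + 6.76²/10) = 2.03
Welch–Satterthwaite df ≈ 13.15
Two-sided p-value ≈ 0.063
Since p ≈ 0.063 > α = 0.01, fail to reject H0; the data do not provide sufficient evidence against H0.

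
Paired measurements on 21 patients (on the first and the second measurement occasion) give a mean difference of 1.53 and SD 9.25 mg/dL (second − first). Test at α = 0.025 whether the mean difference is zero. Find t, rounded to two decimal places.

H0: μ_d = 0; H1: μ_d ≠ 0 (paired t-test on the differences, two-sided).
t = d̄/(s_d/√n) = 1.53/(9.25/√21) = 0.76
df = n − 1 = 20
Two-sided p-value ≈ 0.4573
Since p ≈ 0.4573 > α = 0.025, fail to reject H0; the evidence is not statistically significant.

0.76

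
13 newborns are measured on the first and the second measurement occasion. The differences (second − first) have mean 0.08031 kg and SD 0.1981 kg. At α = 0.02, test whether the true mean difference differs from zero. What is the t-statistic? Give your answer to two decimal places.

1.46

H0: μ_d = 0; H1: μ_d ≠ 0 (paired t-test on the differences, two-sided).
t = d̄/(s_d/√n) = 0.08031/(0.1981/√13) = 1.46
df = n − 1 = 12
Two-sided p-value ≈ 0.1695
Since p ≈ 0.1695 > α = 0.02, fail to reject H0; the data do not provide sufficient evidence against H0.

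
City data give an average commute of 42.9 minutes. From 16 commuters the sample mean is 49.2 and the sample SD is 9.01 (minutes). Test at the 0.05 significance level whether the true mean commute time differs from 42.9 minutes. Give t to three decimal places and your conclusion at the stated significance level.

t = 2.797; reject H0

H0: μ = 42.9; H1: μ ≠ 42.9 (one-sample t-test, two-sided).
t = (x̄ − μ₀)/(s/√n) = (49.2 − 42.9)/(9.01/√16) = 2.797
df = n − 1 = 15
Two-sided p-value ≈ 0.0135
Since p ≈ 0.0135 < α = 0.05, reject H0; the data support H1.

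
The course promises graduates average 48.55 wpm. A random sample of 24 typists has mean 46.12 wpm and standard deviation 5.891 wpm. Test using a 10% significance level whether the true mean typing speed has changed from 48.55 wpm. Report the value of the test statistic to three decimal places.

H0: μ = 48.55; H1: μ ≠ 48.55 (one-sample t-test, two-sided).
t = (x̄ − μ₀)/(s/√n) = (46.12 − 48.55)/(5.891/√24) = -2.021
df = n − 1 = 23
Two-sided p-value ≈ 0.055
Since p ≈ 0.055 < α = 0.1, reject H0; the evidence is statistically significant.

-2.021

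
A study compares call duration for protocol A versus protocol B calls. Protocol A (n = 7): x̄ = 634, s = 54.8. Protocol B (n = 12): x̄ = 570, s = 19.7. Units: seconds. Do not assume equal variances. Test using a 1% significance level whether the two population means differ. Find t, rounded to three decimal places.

2.980

Let group 1 = protocol A, group 2 = protocol B. H0: μ_1 = μ_2; H1: μ_1 ≠ μ_2 (Welch's two-sample t-test, two-sided).
t = (x̄_1 − x̄_2)/√(s_1²/n_1 + s_2²/n_2) = (634 − 570)/√(54.8²/7 + 19.7²/12) = 2.980
Welch–Satterthwaite df ≈ 6.92
Two-sided p-value ≈ 0.0208
Since p ≈ 0.0208 > α = 0.01, fail to reject H0; the evidence is not statistically significant.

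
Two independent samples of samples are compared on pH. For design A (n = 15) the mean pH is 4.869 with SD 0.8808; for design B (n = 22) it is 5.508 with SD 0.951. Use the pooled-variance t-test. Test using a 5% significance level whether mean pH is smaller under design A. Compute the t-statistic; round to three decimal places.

-2.066

Let group 1 = design A, group 2 = design B. H0: μ_1 = μ_2; H1: μ_1 < μ_2 (two-sample pooled-variance t-test, left-tailed).
s_p² = [(15−1)·0.8808² + (22−1)·0.951²]/(15+22−2) = 0.852964
t = (4.869 − 5.508)/√[0.852964·(1/15 + 1/22)] = -2.066
df = n₁ + n₂ − 2 = 35
p-value = P(T ≤ -2.066) ≈ 0.023
Since p ≈ 0.023 < α = 0.05, reject H0; the data support H1.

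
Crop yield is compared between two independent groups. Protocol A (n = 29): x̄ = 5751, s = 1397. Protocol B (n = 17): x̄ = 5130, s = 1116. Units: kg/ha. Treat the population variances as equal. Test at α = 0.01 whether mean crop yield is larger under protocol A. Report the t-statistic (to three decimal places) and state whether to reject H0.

Let group 1 = protocol A, group 2 = protocol B. H0: μ_1 = μ_2; H1: μ_1 > μ_2 (two-sample pooled-variance t-test, right-tailed).
s_p² = [(29−1)·1397² + (17−1)·1116²]/(29+17−2) = 1694830
t = (5751 − 5130)/√[1694830·(1/29 + 1/17)] = 1.562
df = n₁ + n₂ − 2 = 44
p-value = P(T ≥ 1.562) ≈ 0.0628
Since p ≈ 0.0628 > α = 0.01, fail to reject H0; the data do not provide sufficient evidence against H0.

t = 1.562; fail to reject H0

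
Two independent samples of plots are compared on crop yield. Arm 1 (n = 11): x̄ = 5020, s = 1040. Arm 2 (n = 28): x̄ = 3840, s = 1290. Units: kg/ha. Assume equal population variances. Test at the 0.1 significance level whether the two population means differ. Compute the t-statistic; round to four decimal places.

Let group 1 = arm 1, group 2 = arm 2. H0: μ_1 = μ_2; H1: μ_1 ≠ μ_2 (two-sample pooled-variance t-test, two-sided).
s_p² = [(11−1)·1040² + (28−1)·1290²]/(11+28−2) = 1506670
t = (5020 − 3840)/√[1506670·(1/11 + 1/28)] = 2.7016
df = n₁ + n₂ − 2 = 37
Two-sided p-value ≈ 0.010
Since p ≈ 0.010 < α = 0.1, reject H0; the evidence is statistically significant.

2.7016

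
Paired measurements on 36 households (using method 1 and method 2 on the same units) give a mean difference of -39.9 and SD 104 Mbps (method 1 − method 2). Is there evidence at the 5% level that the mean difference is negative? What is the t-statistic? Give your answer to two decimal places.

-2.30

H0: μ_d = 0; H1: μ_d < 0 (paired t-test on the differences, left-tailed).
t = d̄/(s_d/√n) = -39.9/(104/√36) = -2.30
df = n − 1 = 35
p-value = P(T ≤ -2.30) ≈ 0.014
Since p ≈ 0.014 < α = 0.05, reject H0; the data support H1.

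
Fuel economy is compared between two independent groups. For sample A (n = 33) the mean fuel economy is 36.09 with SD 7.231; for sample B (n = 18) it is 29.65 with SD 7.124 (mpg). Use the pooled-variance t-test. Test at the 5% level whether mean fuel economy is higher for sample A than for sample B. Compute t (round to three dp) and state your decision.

t = 3.055; reject H0

Let group 1 = sample A, group 2 = sample B. H0: μ_1 = μ_2; H1: μ_1 > μ_2 (two-sample pooled-variance t-test, right-tailed).
s_p² = [(33−1)·7.231² + (18−1)·7.124²]/(33+18−2) = 51.7545
t = (36.09 − 29.65)/√[51.7545·(1/33 + 1/18)] = 3.055
df = n₁ + n₂ − 2 = 49
p-value = P(T ≥ 3.055) ≈ 0.0018
Since p ≈ 0.0018 < α = 0.05, reject H0; the evidence is statistically significant.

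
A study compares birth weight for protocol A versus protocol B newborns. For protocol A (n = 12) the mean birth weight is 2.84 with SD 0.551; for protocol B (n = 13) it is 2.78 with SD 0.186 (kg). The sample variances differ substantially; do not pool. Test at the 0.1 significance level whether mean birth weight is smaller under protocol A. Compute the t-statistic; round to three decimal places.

0.359

Let group 1 = protocol A, group 2 = protocol B. H0: μ_1 = μ_2; H1: μ_1 < μ_2 (Welch's two-sample t-test, left-tailed).
t = (x̄_1 − x̄_2)/√(s_1²/n_1 + s_2²/n_2) = (2.84 − 2.78)/√(0.551²/12 + 0.186²/13) = 0.359
Welch–Satterthwaite df ≈ 13.30
p-value = P(T ≤ 0.359) ≈ 0.637
Since p ≈ 0.637 > α = 0.1, fail to reject H0; the data do not provide sufficient evidence against H0.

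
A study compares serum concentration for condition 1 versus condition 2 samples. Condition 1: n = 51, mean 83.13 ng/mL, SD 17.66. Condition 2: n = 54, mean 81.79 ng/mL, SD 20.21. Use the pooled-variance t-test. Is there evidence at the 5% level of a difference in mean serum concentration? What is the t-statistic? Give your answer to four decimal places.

0.3609

Let group 1 = condition 1, group 2 = condition 2. H0: μ_1 = μ_2; H1: μ_1 ≠ μ_2 (two-sample pooled-variance t-test, two-sided).
s_p² = [(51−1)·17.66² + (54−1)·20.21²]/(51+54−2) = 361.566
t = (83.13 − 81.79)/√[361.566·(1/51 + 1/54)] = 0.3609
df = n₁ + n₂ − 2 = 103
Two-sided p-value ≈ 0.719
Since p ≈ 0.719 > α = 0.05, fail to reject H0; the data do not provide sufficient evidence against H0.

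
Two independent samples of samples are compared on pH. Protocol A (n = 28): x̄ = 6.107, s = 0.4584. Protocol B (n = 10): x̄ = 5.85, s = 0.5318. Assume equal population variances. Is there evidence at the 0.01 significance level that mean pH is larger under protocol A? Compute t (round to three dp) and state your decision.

t = 1.460; fail to reject H0

Let group 1 = protocol A, group 2 = protocol B. H0: μ_1 = μ_2; H1: μ_1 > μ_2 (two-sample pooled-variance t-test, right-tailed).
s_p² = [(28−1)·0.4584² + (10−1)·0.5318²]/(28+10−2) = 0.228301
t = (6.107 − 5.85)/√[0.228301·(1/28 + 1/10)] = 1.460
df = n₁ + n₂ − 2 = 36
p-value = P(T ≥ 1.460) ≈ 0.076
Since p ≈ 0.076 > α = 0.01, fail to reject H0; the data do not provide sufficient evidence against H0.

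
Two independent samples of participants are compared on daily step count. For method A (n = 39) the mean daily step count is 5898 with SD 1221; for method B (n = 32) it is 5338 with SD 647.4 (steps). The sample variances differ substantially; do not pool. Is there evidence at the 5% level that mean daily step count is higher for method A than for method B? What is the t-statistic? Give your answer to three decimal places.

Let group 1 = method A, group 2 = method B. H0: μ_1 = μ_2; H1: μ_1 > μ_2 (Welch's two-sample t-test, right-tailed).
t = (x̄_1 − x̄_2)/√(s_1²/n_1 + s_2²/n_2) = (5898 − 5338)/√(1221²/39 + 647.4²/32) = 2.472
Welch–Satterthwaite df ≈ 59.88
p-value = P(T ≥ 2.472) ≈ 0.008
Since p ≈ 0.008 < α = 0.05, reject H0; the data support H1.

2.472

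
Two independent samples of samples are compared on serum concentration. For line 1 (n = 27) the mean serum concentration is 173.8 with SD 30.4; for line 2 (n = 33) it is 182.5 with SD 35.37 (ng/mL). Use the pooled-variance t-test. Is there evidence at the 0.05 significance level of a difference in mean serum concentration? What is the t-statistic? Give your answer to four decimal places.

Let group 1 = line 1, group 2 = line 2. H0: μ_1 = μ_2; H1: μ_1 ≠ μ_2 (two-sample pooled-variance t-test, two-sided).
s_p² = [(27−1)·30.4² + (33−1)·35.37²]/(27+33−2) = 1104.51
t = (173.8 − 182.5)/√[1104.51·(1/27 + 1/33)] = -1.0088
df = n₁ + n₂ − 2 = 58
Two-sided p-value ≈ 0.3173
Since p ≈ 0.3173 > α = 0.05, fail to reject H0; the evidence is not statistically significant.

-1.0088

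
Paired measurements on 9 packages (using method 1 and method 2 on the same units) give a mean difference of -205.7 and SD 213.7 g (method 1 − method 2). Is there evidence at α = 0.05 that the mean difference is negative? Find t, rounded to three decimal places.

-2.888

H0: μ_d = 0; H1: μ_d < 0 (paired t-test on the differences, left-tailed).
t = d̄/(s_d/√n) = -205.7/(213.7/√9) = -2.888
df = n − 1 = 8
p-value = P(T ≤ -2.888) ≈ 0.010
Since p ≈ 0.010 < α = 0.05, reject H0; the data support H1.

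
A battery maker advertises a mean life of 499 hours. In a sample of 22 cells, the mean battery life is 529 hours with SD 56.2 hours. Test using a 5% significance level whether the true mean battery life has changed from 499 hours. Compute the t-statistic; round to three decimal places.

2.504

H0: μ = 499; H1: μ ≠ 499 (one-sample t-test, two-sided).
t = (x̄ − μ₀)/(s/√n) = (529 − 499)/(56.2/√22) = 2.504
df = n − 1 = 21
Two-sided p-value ≈ 0.021
Since p ≈ 0.021 < α = 0.05, reject H0; the evidence is statistically significant.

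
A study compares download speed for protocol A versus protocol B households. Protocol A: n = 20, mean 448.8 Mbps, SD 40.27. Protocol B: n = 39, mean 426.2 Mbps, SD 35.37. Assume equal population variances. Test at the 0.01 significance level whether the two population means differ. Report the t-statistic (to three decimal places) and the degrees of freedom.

Let group 1 = protocol A, group 2 = protocol B. H0: μ_1 = μ_2; H1: μ_1 ≠ μ_2 (two-sample pooled-variance t-test, two-sided).
s_p² = [(20−1)·40.27² + (39−1)·35.37²]/(20+39−2) = 1374.58
t = (448.8 − 426.2)/√[1374.58·(1/20 + 1/39)] = 2.216
df = n₁ + n₂ − 2 = 57
Two-sided p-value ≈ 0.0307
Since p ≈ 0.0307 > α = 0.01, fail to reject H0; the data do not provide sufficient evidence against H0.

t = 2.216, df = 57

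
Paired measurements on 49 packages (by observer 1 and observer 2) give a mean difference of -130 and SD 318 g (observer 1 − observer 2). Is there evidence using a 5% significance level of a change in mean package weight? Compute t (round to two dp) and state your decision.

t = -2.86; reject H0

H0: μ_d = 0; H1: μ_d ≠ 0 (paired t-test on the differences, two-sided).
t = d̄/(s_d/√n) = -130/(318/√49) = -2.86
df = n − 1 = 48
Two-sided p-value ≈ 0.006
Since p ≈ 0.006 < α = 0.05, reject H0; the evidence is statistically significant.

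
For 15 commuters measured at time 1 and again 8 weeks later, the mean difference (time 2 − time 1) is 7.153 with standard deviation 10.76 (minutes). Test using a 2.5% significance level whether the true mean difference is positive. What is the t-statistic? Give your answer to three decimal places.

H0: μ_d = 0; H1: μ_d > 0 (paired t-test on the differences, right-tailed).
t = d̄/(s_d/√n) = 7.153/(10.76/√15) = 2.575
df = n − 1 = 14
p-value = P(T ≥ 2.575) ≈ 0.011
Since p ≈ 0.011 < α = 0.025, reject H0; the data support H1.

2.575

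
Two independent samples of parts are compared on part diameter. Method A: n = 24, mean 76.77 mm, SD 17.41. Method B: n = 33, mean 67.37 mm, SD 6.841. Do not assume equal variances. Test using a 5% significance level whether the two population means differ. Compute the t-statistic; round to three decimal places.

2.508

Let group 1 = method A, group 2 = method B. H0: μ_1 = μ_2; H1: μ_1 ≠ μ_2 (Welch's two-sample t-test, two-sided).
t = (x̄_1 − x̄_2)/√(s_1²/n_1 + s_2²/n_2) = (76.77 − 67.37)/√(17.41²/24 + 6.841²/33) = 2.508
Welch–Satterthwaite df ≈ 28.20
Two-sided p-value ≈ 0.018
Since p ≈ 0.018 < α = 0.05, reject H0; the data support H1.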